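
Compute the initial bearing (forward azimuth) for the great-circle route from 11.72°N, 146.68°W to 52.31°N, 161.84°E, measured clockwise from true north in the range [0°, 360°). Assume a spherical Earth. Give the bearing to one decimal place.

325.6°

Δλ = 161.84 − -146.68 = 308.52°; wrapped into (−180°, 180°]: -51.48°.
θ = atan2( sin Δλ · cos φ₂ , cos φ₁ · sin φ₂ − sin φ₁ · cos φ₂ · cos Δλ )
  = atan2(-0.47835, 0.69749) = -34.443° → normalised to [0°, 360°): 325.557°.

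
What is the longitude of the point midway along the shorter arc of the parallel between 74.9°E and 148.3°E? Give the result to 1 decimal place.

111.6°E

Signed shortest Δλ from +74.9° to +148.3° is +73.4°.
Midpoint longitude = +74.9° + (+73.4°)/2 = +74.9° + 36.7° = +111.6°.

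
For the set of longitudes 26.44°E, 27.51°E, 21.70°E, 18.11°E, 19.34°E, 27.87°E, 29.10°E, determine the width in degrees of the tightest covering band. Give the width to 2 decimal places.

10.99°

Sort the longitudes: +18.11°, +19.34°, +21.70°, +26.44°, +27.51°, +27.87°, +29.10°.
Eastward gaps between consecutive values (wrapping around): 1.23°, 2.36°, 4.74°, 1.07°, 0.36°, 1.23°, 349.01°.
Largest gap = 349.01° ⇒ minimal covering band is its complement: 360° − 349.01° = 10.99°.
Band runs from +18.11° eastward to +29.10°.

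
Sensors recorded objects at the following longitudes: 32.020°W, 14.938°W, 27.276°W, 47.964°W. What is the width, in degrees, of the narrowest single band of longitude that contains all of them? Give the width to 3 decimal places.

Sort the longitudes: -47.964°, -32.020°, -27.276°, -14.938°.
Eastward gaps between consecutive values (wrapping around): 15.944°, 4.744°, 12.338°, 326.974°.
Largest gap = 326.974° ⇒ minimal covering band is its complement: 360° − 326.974° = 33.026°.
Band runs from -47.964° eastward to -14.938°.

33.026°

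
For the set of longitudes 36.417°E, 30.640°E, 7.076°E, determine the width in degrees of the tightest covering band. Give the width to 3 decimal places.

29.341°

Sort the longitudes: +7.076°, +30.640°, +36.417°.
Eastward gaps between consecutive values (wrapping around): 23.564°, 5.777°, 330.659°.
Largest gap = 330.659° ⇒ minimal covering band is its complement: 360° − 330.659° = 29.341°.
Band runs from +7.076° eastward to +36.417°.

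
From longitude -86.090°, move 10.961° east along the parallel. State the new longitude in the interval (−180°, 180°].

Start at -86.090°; shift +10.961° → -75.129°.
-75.129° already lies in (−180°, 180°].

-75.129°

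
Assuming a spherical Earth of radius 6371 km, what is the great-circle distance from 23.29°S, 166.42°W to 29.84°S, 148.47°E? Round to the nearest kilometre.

4517 km

Δλ = 148.47 − -166.42 = 314.89°; wrapped into (−180°, 180°]: -45.11°.
Δφ = -29.84 − -23.29 = -6.55°.
a = sin²(Δφ/2) + cos φ₁ · cos φ₂ · sin²(Δλ/2) = 0.120484.
c = 2·atan2(√a, √(1−a)) = 0.70897 rad → d = 6371·c ≈ 4516.86 km.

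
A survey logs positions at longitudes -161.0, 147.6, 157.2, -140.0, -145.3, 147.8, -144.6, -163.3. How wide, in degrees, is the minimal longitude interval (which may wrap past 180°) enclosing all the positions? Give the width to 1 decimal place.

Sort the longitudes: -163.3°, -161.0°, -145.3°, -144.6°, -140.0°, +147.6°, +147.8°, +157.2°.
Eastward gaps between consecutive values (wrapping around): 2.3°, 15.7°, 0.7°, 4.6°, 287.6°, 0.2°, 9.4°, 39.5°.
Largest gap = 287.6° ⇒ minimal covering band is its complement: 360° − 287.6° = 72.4°.
Band runs from +147.6° eastward to -140.0°, crossing the antimeridian.

72.4°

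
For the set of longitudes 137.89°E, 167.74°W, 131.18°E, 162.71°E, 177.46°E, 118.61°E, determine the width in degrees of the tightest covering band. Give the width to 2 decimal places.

73.65°

Sort the longitudes: -167.74°, +118.61°, +131.18°, +137.89°, +162.71°, +177.46°.
Eastward gaps between consecutive values (wrapping around): 286.35°, 12.57°, 6.71°, 24.82°, 14.75°, 14.80°.
Largest gap = 286.35° ⇒ minimal covering band is its complement: 360° − 286.35° = 73.65°.
Band runs from +118.61° eastward to -167.74°, crossing the antimeridian.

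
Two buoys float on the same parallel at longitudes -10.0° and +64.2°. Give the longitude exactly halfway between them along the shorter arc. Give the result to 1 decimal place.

Signed shortest Δλ from -10.0° to +64.2° is +74.2°.
Midpoint longitude = -10.0° + (+74.2°)/2 = -10.0° + 37.1° = +27.1°.

+27.1°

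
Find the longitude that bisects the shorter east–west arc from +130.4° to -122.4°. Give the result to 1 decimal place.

-176.0°

Signed shortest Δλ from +130.4° to -122.4° is +107.2°.
Midpoint longitude = +130.4° + (+107.2°)/2 = +130.4° + 53.6° = +184.0°.
Normalise into (−180°, 180°]: -176.0°.
(The naïve average (+130.4 + -122.4)/2 = 4.0° is on the wrong side of the globe.)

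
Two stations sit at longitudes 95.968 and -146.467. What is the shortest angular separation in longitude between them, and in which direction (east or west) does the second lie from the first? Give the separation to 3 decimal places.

117.565° east

Raw difference: -146.467 − 95.968 = -242.435°.
Normalise into (−180°, 180°]: -242.435° + 360° = 117.565°.
Positive ⇒ the second point lies to the east; separation 117.565°.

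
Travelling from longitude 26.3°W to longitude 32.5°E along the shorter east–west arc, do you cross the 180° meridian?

No

Signed shortest Δλ = ((32.5 − -26.3 + 180) mod 360) − 180 = 58.8°.
Going east by 58.8° from -26.3° reaches +32.5° without touching 180°.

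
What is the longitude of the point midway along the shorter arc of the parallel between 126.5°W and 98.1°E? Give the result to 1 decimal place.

165.8°E

Signed shortest Δλ from -126.5° to +98.1° is -135.4°.
Midpoint longitude = -126.5° + (-135.4°)/2 = -126.5° − 67.7° = -194.2°.
Normalise into (−180°, 180°]: +165.8°.
(The naïve average (-126.5 + +98.1)/2 = -14.2° is on the wrong side of the globe.)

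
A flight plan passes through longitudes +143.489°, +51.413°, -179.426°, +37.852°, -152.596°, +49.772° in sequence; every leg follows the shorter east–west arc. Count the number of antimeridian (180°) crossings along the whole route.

4

Leg 1: +143.489° → +51.413°, shortest Δλ = -92.076° (west) — does not cross 180°.
Leg 2: +51.413° → -179.426°, shortest Δλ = 129.161° (east) — crosses 180°.
Leg 3: -179.426° → +37.852°, shortest Δλ = -142.722° (west) — crosses 180°.
Leg 4: +37.852° → -152.596°, shortest Δλ = 169.552° (east) — crosses 180°.
Leg 5: -152.596° → +49.772°, shortest Δλ = -157.632° (west) — crosses 180°.
Total crossings: 4.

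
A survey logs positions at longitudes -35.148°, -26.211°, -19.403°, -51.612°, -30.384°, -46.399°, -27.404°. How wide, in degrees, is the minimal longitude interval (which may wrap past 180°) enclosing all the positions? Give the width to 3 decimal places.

Sort the longitudes: -51.612°, -46.399°, -35.148°, -30.384°, -27.404°, -26.211°, -19.403°.
Eastward gaps between consecutive values (wrapping around): 5.213°, 11.251°, 4.764°, 2.980°, 1.193°, 6.808°, 327.791°.
Largest gap = 327.791° ⇒ minimal covering band is its complement: 360° − 327.791° = 32.209°.
Band runs from -51.612° eastward to -19.403°.

32.209°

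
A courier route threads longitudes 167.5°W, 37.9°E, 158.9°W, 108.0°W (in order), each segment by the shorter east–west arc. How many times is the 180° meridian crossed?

Leg 1: -167.5° → +37.9°, shortest Δλ = -154.6° (west) — crosses 180°.
Leg 2: +37.9° → -158.9°, shortest Δλ = 163.2° (east) — crosses 180°.
Leg 3: -158.9° → -108.0°, shortest Δλ = 50.9° (east) — does not cross 180°.
Total crossings: 2.

2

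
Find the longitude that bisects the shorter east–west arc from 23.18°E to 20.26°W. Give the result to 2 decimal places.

1.46°E

Signed shortest Δλ from +23.18° to -20.26° is -43.44°.
Midpoint longitude = +23.18° + (-43.44°)/2 = +23.18° − 21.72° = +1.46°.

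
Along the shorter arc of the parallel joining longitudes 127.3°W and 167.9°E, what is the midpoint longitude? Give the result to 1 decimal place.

159.7°W

Signed shortest Δλ from -127.3° to +167.9° is -64.8°.
Midpoint longitude = -127.3° + (-64.8°)/2 = -127.3° − 32.4° = -159.7°.
(The naïve average (-127.3 + +167.9)/2 = 20.3° is on the wrong side of the globe.)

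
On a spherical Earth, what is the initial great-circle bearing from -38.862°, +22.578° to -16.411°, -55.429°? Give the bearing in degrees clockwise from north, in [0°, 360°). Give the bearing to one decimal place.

264.2°

Δλ = -55.429 − 22.578 = -78.007°.
θ = atan2( sin Δλ · cos φ₂ , cos φ₁ · sin φ₂ − sin φ₁ · cos φ₂ · cos Δλ )
  = atan2(-0.93832, -0.09492) = -95.777° → normalised to [0°, 360°): 264.223°.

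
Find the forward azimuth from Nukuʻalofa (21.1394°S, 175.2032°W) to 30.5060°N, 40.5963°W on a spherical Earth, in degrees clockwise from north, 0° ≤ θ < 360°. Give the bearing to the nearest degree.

67°

Δλ = -40.5963 − -175.2032 = 134.6069°.
θ = atan2( sin Δλ · cos φ₂ , cos φ₁ · sin φ₂ − sin φ₁ · cos φ₂ · cos Δλ )
  = atan2(0.61339, 0.25527) = 67.405° → normalised to [0°, 360°): 67.405°.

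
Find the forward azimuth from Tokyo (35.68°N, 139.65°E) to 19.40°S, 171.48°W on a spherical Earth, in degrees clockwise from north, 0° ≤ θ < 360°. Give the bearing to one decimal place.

Δλ = -171.48 − 139.65 = -311.13°; wrapped into (−180°, 180°]: 48.87°.
θ = atan2( sin Δλ · cos φ₂ , cos φ₁ · sin φ₂ − sin φ₁ · cos φ₂ · cos Δλ )
  = atan2(0.71045, -0.63168) = 131.641° → normalised to [0°, 360°): 131.641°.

131.6°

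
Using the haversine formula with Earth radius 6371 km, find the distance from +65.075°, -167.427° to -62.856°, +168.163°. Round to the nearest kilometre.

14365 km

Δλ = 168.163 − -167.427 = 335.590°; wrapped into (−180°, 180°]: -24.410°.
Δφ = -62.856 − 65.075 = -127.931°.
a = sin²(Δφ/2) + cos φ₁ · cos φ₂ · sin²(Δλ/2) = 0.815949.
c = 2·atan2(√a, √(1−a)) = 2.25480 rad → d = 6371·c ≈ 14365.31 km.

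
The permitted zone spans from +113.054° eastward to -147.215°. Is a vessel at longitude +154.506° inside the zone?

Band width going east from +113.054° to -147.215°: ((-147.215 − 113.054) mod 360) = 99.731°.
Offset of +154.506° east of the west edge: ((154.506 − 113.054) mod 360) = 41.452°.
41.452° ≤ 99.731° ⇒ inside.

Yes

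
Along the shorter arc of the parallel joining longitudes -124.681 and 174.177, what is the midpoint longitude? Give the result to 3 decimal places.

-155.252°

Signed shortest Δλ from -124.681° to +174.177° is -61.142°.
Midpoint longitude = -124.681° + (-61.142°)/2 = -124.681° − 30.571° = -155.252°.
(The naïve average (-124.681 + +174.177)/2 = 24.748° is on the wrong side of the globe.)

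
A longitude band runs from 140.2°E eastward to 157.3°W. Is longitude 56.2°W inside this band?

No

Band width going east from +140.2° to -157.3°: ((-157.3 − 140.2) mod 360) = 62.5°.
Offset of -56.2° east of the west edge: ((-56.2 − 140.2) mod 360) = 163.6°.
163.6° > 62.5° ⇒ outside.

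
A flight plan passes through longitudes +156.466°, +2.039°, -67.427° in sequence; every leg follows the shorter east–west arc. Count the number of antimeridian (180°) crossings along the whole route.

Leg 1: +156.466° → +2.039°, shortest Δλ = -154.427° (west) — does not cross 180°.
Leg 2: +2.039° → -67.427°, shortest Δλ = -69.466° (west) — does not cross 180°.
Total crossings: 0.

0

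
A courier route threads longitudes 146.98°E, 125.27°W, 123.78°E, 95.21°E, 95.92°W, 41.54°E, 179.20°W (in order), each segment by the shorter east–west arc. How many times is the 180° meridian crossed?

4

Leg 1: +146.98° → -125.27°, shortest Δλ = 87.75° (east) — crosses 180°.
Leg 2: -125.27° → +123.78°, shortest Δλ = -110.95° (west) — crosses 180°.
Leg 3: +123.78° → +95.21°, shortest Δλ = -28.57° (west) — does not cross 180°.
Leg 4: +95.21° → -95.92°, shortest Δλ = 168.87° (east) — crosses 180°.
Leg 5: -95.92° → +41.54°, shortest Δλ = 137.46° (east) — does not cross 180°.
Leg 6: +41.54° → -179.20°, shortest Δλ = 139.26° (east) — crosses 180°.
Total crossings: 4.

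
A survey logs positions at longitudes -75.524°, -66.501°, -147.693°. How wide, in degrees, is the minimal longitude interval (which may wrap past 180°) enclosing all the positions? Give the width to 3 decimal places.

Sort the longitudes: -147.693°, -75.524°, -66.501°.
Eastward gaps between consecutive values (wrapping around): 72.169°, 9.023°, 278.808°.
Largest gap = 278.808° ⇒ minimal covering band is its complement: 360° − 278.808° = 81.192°.
Band runs from -147.693° eastward to -66.501°.

81.192°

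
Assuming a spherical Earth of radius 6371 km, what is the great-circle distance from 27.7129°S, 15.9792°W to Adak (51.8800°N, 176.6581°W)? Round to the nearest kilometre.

Δλ = -176.6581 − -15.9792 = -160.6789°.
Δφ = 51.8800 − -27.7129 = 79.5929°.
a = sin²(Δφ/2) + cos φ₁ · cos φ₂ · sin²(Δλ/2) = 0.940788.
c = 2·atan2(√a, √(1−a)) = 2.64999 rad → d = 6371·c ≈ 16883.07 km.

16883 km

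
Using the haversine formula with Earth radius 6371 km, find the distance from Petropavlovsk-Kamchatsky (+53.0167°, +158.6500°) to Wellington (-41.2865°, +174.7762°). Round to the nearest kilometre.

Δλ = 174.7762 − 158.6500 = 16.1262°.
Δφ = -41.2865 − 53.0167 = -94.3032°.
a = sin²(Δφ/2) + cos φ₁ · cos φ₂ · sin²(Δλ/2) = 0.546411.
c = 2·atan2(√a, √(1−a)) = 1.66375 rad → d = 6371·c ≈ 10599.76 km.

10600 km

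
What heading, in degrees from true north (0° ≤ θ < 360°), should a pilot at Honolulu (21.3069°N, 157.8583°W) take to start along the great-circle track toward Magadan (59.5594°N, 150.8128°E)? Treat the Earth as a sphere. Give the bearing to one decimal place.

Δλ = 150.8128 − -157.8583 = 308.6711°; wrapped into (−180°, 180°]: -51.3289°.
θ = atan2( sin Δλ · cos φ₂ , cos φ₁ · sin φ₂ − sin φ₁ · cos φ₂ · cos Δλ )
  = atan2(-0.39556, 0.68819) = -29.890° → normalised to [0°, 360°): 330.110°.

330.1°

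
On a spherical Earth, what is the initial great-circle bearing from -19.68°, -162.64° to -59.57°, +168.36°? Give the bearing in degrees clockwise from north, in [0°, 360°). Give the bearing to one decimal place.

200.3°

Δλ = 168.36 − -162.64 = 331.00°; wrapped into (−180°, 180°]: -29.00°.
θ = atan2( sin Δλ · cos φ₂ , cos φ₁ · sin φ₂ − sin φ₁ · cos φ₂ · cos Δλ )
  = atan2(-0.24555, -0.66270) = -159.669° → normalised to [0°, 360°): 200.331°.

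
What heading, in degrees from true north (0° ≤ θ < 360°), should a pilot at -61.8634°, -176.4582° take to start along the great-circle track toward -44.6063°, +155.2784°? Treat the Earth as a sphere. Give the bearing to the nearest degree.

Δλ = 155.2784 − -176.4582 = 331.7366°; wrapped into (−180°, 180°]: -28.2634°.
θ = atan2( sin Δλ · cos φ₂ , cos φ₁ · sin φ₂ − sin φ₁ · cos φ₂ · cos Δλ )
  = atan2(-0.33713, 0.22181) = -56.657° → normalised to [0°, 360°): 303.343°.

303°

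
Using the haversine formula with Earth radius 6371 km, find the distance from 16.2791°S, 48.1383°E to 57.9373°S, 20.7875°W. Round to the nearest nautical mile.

Δλ = -20.7875 − 48.1383 = -68.9258°.
Δφ = -57.9373 − -16.2791 = -41.6582°.
a = sin²(Δφ/2) + cos φ₁ · cos φ₂ · sin²(Δλ/2) = 0.289607.
c = 2·atan2(√a, √(1−a)) = 1.13648 rad → d = 6371·c ≈ 7240.54 km ≈ 3909.58 nmi.

3910 nmi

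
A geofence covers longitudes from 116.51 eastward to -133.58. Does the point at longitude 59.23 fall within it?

Band width going east from +116.51° to -133.58°: ((-133.58 − 116.51) mod 360) = 109.91°.
Offset of +59.23° east of the west edge: ((59.23 − 116.51) mod 360) = 302.72°.
302.72° > 109.91° ⇒ outside.

No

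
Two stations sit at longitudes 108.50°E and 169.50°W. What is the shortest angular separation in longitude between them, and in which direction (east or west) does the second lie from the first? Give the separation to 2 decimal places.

82.00° east

Raw difference: -169.50 − 108.50 = -278.0°.
Normalise into (−180°, 180°]: -278.0° + 360° = 82.0°.
Positive ⇒ the second point lies to the east; separation 82.00°.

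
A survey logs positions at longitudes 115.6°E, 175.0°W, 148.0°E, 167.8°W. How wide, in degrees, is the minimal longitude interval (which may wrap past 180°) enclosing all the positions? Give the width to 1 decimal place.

Sort the longitudes: -175.0°, -167.8°, +115.6°, +148.0°.
Eastward gaps between consecutive values (wrapping around): 7.2°, 283.4°, 32.4°, 37.0°.
Largest gap = 283.4° ⇒ minimal covering band is its complement: 360° − 283.4° = 76.6°.
Band runs from +115.6° eastward to -167.8°, crossing the antimeridian.

76.6°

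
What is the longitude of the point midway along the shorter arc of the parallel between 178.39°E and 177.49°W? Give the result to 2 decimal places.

179.55°W

Signed shortest Δλ from +178.39° to -177.49° is +4.12°.
Midpoint longitude = +178.39° + (+4.12°)/2 = +178.39° + 2.06° = +180.45°.
Normalise into (−180°, 180°]: -179.55°.
(The naïve average (+178.39 + -177.49)/2 = 0.45° is on the wrong side of the globe.)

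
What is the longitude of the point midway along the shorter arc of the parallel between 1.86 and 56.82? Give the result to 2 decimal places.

+29.34°

Signed shortest Δλ from +1.86° to +56.82° is +54.96°.
Midpoint longitude = +1.86° + (+54.96°)/2 = +1.86° + 27.48° = +29.34°.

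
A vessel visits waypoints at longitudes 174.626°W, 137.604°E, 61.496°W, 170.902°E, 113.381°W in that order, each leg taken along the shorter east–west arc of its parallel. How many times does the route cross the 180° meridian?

4

Leg 1: -174.626° → +137.604°, shortest Δλ = -47.77° (west) — crosses 180°.
Leg 2: +137.604° → -61.496°, shortest Δλ = 160.9° (east) — crosses 180°.
Leg 3: -61.496° → +170.902°, shortest Δλ = -127.602° (west) — crosses 180°.
Leg 4: +170.902° → -113.381°, shortest Δλ = 75.717° (east) — crosses 180°.
Total crossings: 4.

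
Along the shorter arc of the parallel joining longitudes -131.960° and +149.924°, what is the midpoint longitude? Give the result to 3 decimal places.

Signed shortest Δλ from -131.960° to +149.924° is -78.116°.
Midpoint longitude = -131.960° + (-78.116°)/2 = -131.960° − 39.058° = -171.018°.
(The naïve average (-131.960 + +149.924)/2 = 8.982° is on the wrong side of the globe.)

-171.018°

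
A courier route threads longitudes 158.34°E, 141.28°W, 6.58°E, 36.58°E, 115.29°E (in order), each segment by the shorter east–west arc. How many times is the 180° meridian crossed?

Leg 1: +158.34° → -141.28°, shortest Δλ = 60.38° (east) — crosses 180°.
Leg 2: -141.28° → +6.58°, shortest Δλ = 147.86° (east) — does not cross 180°.
Leg 3: +6.58° → +36.58°, shortest Δλ = 30.0° (east) — does not cross 180°.
Leg 4: +36.58° → +115.29°, shortest Δλ = 78.71° (east) — does not cross 180°.
Total crossings: 1.

1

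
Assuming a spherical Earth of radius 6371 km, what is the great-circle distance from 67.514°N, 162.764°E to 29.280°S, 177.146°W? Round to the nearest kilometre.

10893 km

Δλ = -177.146 − 162.764 = -339.910°; wrapped into (−180°, 180°]: 20.090°.
Δφ = -29.280 − 67.514 = -96.794°.
a = sin²(Δφ/2) + cos φ₁ · cos φ₂ · sin²(Δλ/2) = 0.569299.
c = 2·atan2(√a, √(1−a)) = 1.70984 rad → d = 6371·c ≈ 10893.40 km.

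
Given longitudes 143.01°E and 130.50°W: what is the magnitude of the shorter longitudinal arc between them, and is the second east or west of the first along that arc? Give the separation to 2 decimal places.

Raw difference: -130.50 − 143.01 = -273.51°.
Normalise into (−180°, 180°]: -273.51° + 360° = 86.49°.
Positive ⇒ the second point lies to the east; separation 86.49°.

86.49° east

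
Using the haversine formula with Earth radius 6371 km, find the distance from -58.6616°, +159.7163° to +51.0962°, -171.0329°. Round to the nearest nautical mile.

Δλ = -171.0329 − 159.7163 = -330.7492°; wrapped into (−180°, 180°]: 29.2508°.
Δφ = 51.0962 − -58.6616 = 109.7578°.
a = sin²(Δφ/2) + cos φ₁ · cos φ₂ · sin²(Δλ/2) = 0.689847.
c = 2·atan2(√a, √(1−a)) = 1.96026 rad → d = 6371·c ≈ 12488.82 km ≈ 6743.42 nmi.

6743 nmi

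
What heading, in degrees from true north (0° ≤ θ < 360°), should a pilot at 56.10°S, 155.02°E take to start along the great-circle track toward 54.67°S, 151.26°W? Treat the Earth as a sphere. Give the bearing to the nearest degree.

110°

Δλ = -151.26 − 155.02 = -306.28°; wrapped into (−180°, 180°]: 53.72°.
θ = atan2( sin Δλ · cos φ₂ , cos φ₁ · sin φ₂ − sin φ₁ · cos φ₂ · cos Δλ )
  = atan2(0.46618, -0.17101) = 110.144° → normalised to [0°, 360°): 110.144°.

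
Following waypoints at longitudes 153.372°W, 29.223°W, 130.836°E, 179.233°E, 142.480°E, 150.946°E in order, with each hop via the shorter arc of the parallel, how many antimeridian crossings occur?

Leg 1: -153.372° → -29.223°, shortest Δλ = 124.149° (east) — does not cross 180°.
Leg 2: -29.223° → +130.836°, shortest Δλ = 160.059° (east) — does not cross 180°.
Leg 3: +130.836° → +179.233°, shortest Δλ = 48.397° (east) — does not cross 180°.
Leg 4: +179.233° → +142.480°, shortest Δλ = -36.753° (west) — does not cross 180°.
Leg 5: +142.480° → +150.946°, shortest Δλ = 8.466° (east) — does not cross 180°.
Total crossings: 0.

0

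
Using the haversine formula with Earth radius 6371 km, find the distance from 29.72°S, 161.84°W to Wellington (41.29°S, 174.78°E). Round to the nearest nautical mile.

1331 nmi

Δλ = 174.78 − -161.84 = 336.62°; wrapped into (−180°, 180°]: -23.38°.
Δφ = -41.29 − -29.72 = -11.57°.
a = sin²(Δφ/2) + cos φ₁ · cos φ₂ · sin²(Δλ/2) = 0.036949.
c = 2·atan2(√a, √(1−a)) = 0.38685 rad → d = 6371·c ≈ 2464.62 km ≈ 1330.79 nmi.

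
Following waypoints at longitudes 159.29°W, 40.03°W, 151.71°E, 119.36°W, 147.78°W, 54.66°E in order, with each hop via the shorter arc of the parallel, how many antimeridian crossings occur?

3

Leg 1: -159.29° → -40.03°, shortest Δλ = 119.26° (east) — does not cross 180°.
Leg 2: -40.03° → +151.71°, shortest Δλ = -168.26° (west) — crosses 180°.
Leg 3: +151.71° → -119.36°, shortest Δλ = 88.93° (east) — crosses 180°.
Leg 4: -119.36° → -147.78°, shortest Δλ = -28.42° (west) — does not cross 180°.
Leg 5: -147.78° → +54.66°, shortest Δλ = -157.56° (west) — crosses 180°.
Total crossings: 3.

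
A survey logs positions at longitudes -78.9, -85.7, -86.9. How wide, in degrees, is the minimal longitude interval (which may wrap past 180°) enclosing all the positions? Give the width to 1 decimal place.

Sort the longitudes: -86.9°, -85.7°, -78.9°.
Eastward gaps between consecutive values (wrapping around): 1.2°, 6.8°, 352.0°.
Largest gap = 352.0° ⇒ minimal covering band is its complement: 360° − 352.0° = 8.0°.
Band runs from -86.9° eastward to -78.9°.

8.0°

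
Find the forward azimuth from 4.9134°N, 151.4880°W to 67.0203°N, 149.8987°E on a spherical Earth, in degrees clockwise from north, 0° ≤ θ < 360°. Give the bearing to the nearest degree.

340°

Δλ = 149.8987 − -151.4880 = 301.3867°; wrapped into (−180°, 180°]: -58.6133°.
θ = atan2( sin Δλ · cos φ₂ , cos φ₁ · sin φ₂ − sin φ₁ · cos φ₂ · cos Δλ )
  = atan2(-0.33328, 0.89985) = -20.323° → normalised to [0°, 360°): 339.677°.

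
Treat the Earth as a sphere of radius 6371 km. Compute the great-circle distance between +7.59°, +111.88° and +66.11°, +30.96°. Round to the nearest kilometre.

8828 km

Δλ = 30.96 − 111.88 = -80.92°.
Δφ = 66.11 − 7.59 = 58.52°.
a = sin²(Δφ/2) + cos φ₁ · cos φ₂ · sin²(Δλ/2) = 0.407941.
c = 2·atan2(√a, √(1−a)) = 1.38562 rad → d = 6371·c ≈ 8827.79 km.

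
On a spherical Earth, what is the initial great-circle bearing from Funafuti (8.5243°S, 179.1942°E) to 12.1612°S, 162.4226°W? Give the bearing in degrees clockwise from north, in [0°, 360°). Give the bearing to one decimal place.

102.9°

Δλ = -162.4226 − 179.1942 = -341.6168°; wrapped into (−180°, 180°]: 18.3832°.
θ = atan2( sin Δλ · cos φ₂ , cos φ₁ · sin φ₂ − sin φ₁ · cos φ₂ · cos Δλ )
  = atan2(0.30829, -0.07083) = 102.939° → normalised to [0°, 360°): 102.939°.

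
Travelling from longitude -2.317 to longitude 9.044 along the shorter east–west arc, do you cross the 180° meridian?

No

Signed shortest Δλ = ((9.044 − -2.317 + 180) mod 360) − 180 = 11.361°.
Going east by 11.361° from -2.317° reaches +9.044° without touching 180°.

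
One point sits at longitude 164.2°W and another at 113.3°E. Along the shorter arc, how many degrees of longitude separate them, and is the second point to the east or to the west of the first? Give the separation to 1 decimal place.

82.5° west

Raw difference: 113.3 − -164.2 = 277.5°.
Normalise into (−180°, 180°]: 277.5° − 360° = -82.5°.
Negative ⇒ the second point lies to the west; separation 82.5°.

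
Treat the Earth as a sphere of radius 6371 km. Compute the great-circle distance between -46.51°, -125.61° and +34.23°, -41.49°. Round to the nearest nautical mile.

Δλ = -41.49 − -125.61 = 84.12°.
Δφ = 34.23 − -46.51 = 80.74°.
a = sin²(Δφ/2) + cos φ₁ · cos φ₂ · sin²(Δλ/2) = 0.674905.
c = 2·atan2(√a, √(1−a)) = 1.92816 rad → d = 6371·c ≈ 12284.33 km ≈ 6633.01 nmi.

6633 nmi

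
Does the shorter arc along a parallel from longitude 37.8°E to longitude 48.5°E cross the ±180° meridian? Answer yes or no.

Signed shortest Δλ = ((48.5 − 37.8 + 180) mod 360) − 180 = 10.7°.
Going east by 10.7° from +37.8° reaches +48.5° without touching 180°.

No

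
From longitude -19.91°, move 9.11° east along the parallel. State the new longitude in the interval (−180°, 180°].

-10.80°

Start at -19.91°; shift +9.11° → -10.80°.
-10.80° already lies in (−180°, 180°].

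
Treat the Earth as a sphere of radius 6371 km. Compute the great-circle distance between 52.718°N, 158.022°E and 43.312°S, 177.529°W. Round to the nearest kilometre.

Δλ = -177.529 − 158.022 = -335.551°; wrapped into (−180°, 180°]: 24.449°.
Δφ = -43.312 − 52.718 = -96.030°.
a = sin²(Δφ/2) + cos φ₁ · cos φ₂ · sin²(Δλ/2) = 0.572286.
c = 2·atan2(√a, √(1−a)) = 1.71588 rad → d = 6371·c ≈ 10931.85 km.

10932 km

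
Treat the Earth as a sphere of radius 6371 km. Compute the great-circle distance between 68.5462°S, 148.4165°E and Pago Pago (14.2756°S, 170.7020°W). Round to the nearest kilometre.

6690 km

Δλ = -170.7020 − 148.4165 = -319.1185°; wrapped into (−180°, 180°]: 40.8815°.
Δφ = -14.2756 − -68.5462 = 54.2706°.
a = sin²(Δφ/2) + cos φ₁ · cos φ₂ · sin²(Δλ/2) = 0.251253.
c = 2·atan2(√a, √(1−a)) = 1.05009 rad → d = 6371·c ≈ 6690.12 km.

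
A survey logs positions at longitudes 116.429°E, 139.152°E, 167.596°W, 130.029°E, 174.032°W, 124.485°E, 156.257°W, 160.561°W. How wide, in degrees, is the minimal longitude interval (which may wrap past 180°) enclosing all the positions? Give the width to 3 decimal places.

Sort the longitudes: -174.032°, -167.596°, -160.561°, -156.257°, +116.429°, +124.485°, +130.029°, +139.152°.
Eastward gaps between consecutive values (wrapping around): 6.436°, 7.035°, 4.304°, 272.686°, 8.056°, 5.544°, 9.123°, 46.816°.
Largest gap = 272.686° ⇒ minimal covering band is its complement: 360° − 272.686° = 87.314°.
Band runs from +116.429° eastward to -156.257°, crossing the antimeridian.

87.314°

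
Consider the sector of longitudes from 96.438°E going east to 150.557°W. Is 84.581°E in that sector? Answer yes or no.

Band width going east from +96.438° to -150.557°: ((-150.557 − 96.438) mod 360) = 113.005°.
Offset of +84.581° east of the west edge: ((84.581 − 96.438) mod 360) = 348.143°.
348.143° > 113.005° ⇒ outside.

No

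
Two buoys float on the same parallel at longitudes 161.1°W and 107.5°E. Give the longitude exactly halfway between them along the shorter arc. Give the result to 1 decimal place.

Signed shortest Δλ from -161.1° to +107.5° is -91.4°.
Midpoint longitude = -161.1° + (-91.4°)/2 = -161.1° − 45.7° = -206.8°.
Normalise into (−180°, 180°]: +153.2°.
(The naïve average (-161.1 + +107.5)/2 = -26.8° is on the wrong side of the globe.)

153.2°E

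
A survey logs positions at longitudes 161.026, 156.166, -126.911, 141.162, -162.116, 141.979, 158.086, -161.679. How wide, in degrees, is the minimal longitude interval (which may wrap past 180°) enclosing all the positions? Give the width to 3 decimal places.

Sort the longitudes: -162.116°, -161.679°, -126.911°, +141.162°, +141.979°, +156.166°, +158.086°, +161.026°.
Eastward gaps between consecutive values (wrapping around): 0.437°, 34.768°, 268.073°, 0.817°, 14.187°, 1.920°, 2.940°, 36.858°.
Largest gap = 268.073° ⇒ minimal covering band is its complement: 360° − 268.073° = 91.927°.
Band runs from +141.162° eastward to -126.911°, crossing the antimeridian.

91.927°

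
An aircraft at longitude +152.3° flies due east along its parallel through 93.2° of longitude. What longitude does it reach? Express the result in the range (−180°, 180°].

Start at +152.3°; shift +93.2° → +245.5°.
+245.5° lies outside (−180°, 180°]; subtract 360° → -114.5°.

-114.5°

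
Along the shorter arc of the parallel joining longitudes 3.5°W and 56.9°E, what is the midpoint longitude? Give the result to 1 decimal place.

Signed shortest Δλ from -3.5° to +56.9° is +60.4°.
Midpoint longitude = -3.5° + (+60.4°)/2 = -3.5° + 30.2° = +26.7°.

26.7°E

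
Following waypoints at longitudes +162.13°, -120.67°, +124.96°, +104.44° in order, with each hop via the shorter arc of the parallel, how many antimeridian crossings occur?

Leg 1: +162.13° → -120.67°, shortest Δλ = 77.2° (east) — crosses 180°.
Leg 2: -120.67° → +124.96°, shortest Δλ = -114.37° (west) — crosses 180°.
Leg 3: +124.96° → +104.44°, shortest Δλ = -20.52° (west) — does not cross 180°.
Total crossings: 2.

2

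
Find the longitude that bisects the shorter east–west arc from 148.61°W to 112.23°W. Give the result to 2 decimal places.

130.42°W

Signed shortest Δλ from -148.61° to -112.23° is +36.38°.
Midpoint longitude = -148.61° + (+36.38°)/2 = -148.61° + 18.19° = -130.42°.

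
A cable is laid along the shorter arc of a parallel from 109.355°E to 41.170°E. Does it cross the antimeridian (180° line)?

No

Signed shortest Δλ = ((41.170 − 109.355 + 180) mod 360) − 180 = -68.185°.
Going west by 68.185° from +109.355° reaches +41.170° without touching 180°.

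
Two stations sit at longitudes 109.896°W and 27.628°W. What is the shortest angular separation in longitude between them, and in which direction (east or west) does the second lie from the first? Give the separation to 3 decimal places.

Raw difference: -27.628 − -109.896 = 82.268°.
Normalise into (−180°, 180°]: 82.268° stays 82.268°.
Positive ⇒ the second point lies to the east; separation 82.268°.

82.268° east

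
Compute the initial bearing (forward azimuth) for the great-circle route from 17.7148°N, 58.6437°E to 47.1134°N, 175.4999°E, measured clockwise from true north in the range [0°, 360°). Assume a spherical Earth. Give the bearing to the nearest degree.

37°

Δλ = 175.4999 − 58.6437 = 116.8562°.
θ = atan2( sin Δλ · cos φ₂ , cos φ₁ · sin φ₂ − sin φ₁ · cos φ₂ · cos Δλ )
  = atan2(0.60715, 0.79151) = 37.491° → normalised to [0°, 360°): 37.491°.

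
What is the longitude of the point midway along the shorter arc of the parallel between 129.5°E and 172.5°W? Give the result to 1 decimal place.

158.5°E

Signed shortest Δλ from +129.5° to -172.5° is +58.0°.
Midpoint longitude = +129.5° + (+58.0°)/2 = +129.5° + 29.0° = +158.5°.
(The naïve average (+129.5 + -172.5)/2 = -21.5° is on the wrong side of the globe.)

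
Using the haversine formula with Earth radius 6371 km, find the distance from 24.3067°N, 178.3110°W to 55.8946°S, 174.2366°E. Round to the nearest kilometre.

8946 km

Δλ = 174.2366 − -178.3110 = 352.5476°; wrapped into (−180°, 180°]: -7.4524°.
Δφ = -55.8946 − 24.3067 = -80.2013°.
a = sin²(Δφ/2) + cos φ₁ · cos φ₂ · sin²(Δλ/2) = 0.417065.
c = 2·atan2(√a, √(1−a)) = 1.40416 rad → d = 6371·c ≈ 8945.88 km.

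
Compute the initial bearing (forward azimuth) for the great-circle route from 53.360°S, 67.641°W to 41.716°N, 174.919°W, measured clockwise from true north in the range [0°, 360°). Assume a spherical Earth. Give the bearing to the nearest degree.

287°

Δλ = -174.919 − -67.641 = -107.278°.
θ = atan2( sin Δλ · cos φ₂ , cos φ₁ · sin φ₂ − sin φ₁ · cos φ₂ · cos Δλ )
  = atan2(-0.71277, 0.21923) = -72.903° → normalised to [0°, 360°): 287.097°.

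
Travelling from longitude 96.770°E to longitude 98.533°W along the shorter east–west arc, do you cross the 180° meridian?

Yes

Naïve |-98.533 − 96.770| = 195.303° > 180°, so the shorter arc goes the other way round — across 180°.
Signed shortest Δλ = ((-98.533 − 96.770 + 180) mod 360) − 180 = 164.697°.
Going east by 164.697° from +96.770° passes through 180° before reaching -98.533°.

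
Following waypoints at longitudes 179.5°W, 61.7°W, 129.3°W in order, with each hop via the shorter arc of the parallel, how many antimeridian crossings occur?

Leg 1: -179.5° → -61.7°, shortest Δλ = 117.8° (east) — does not cross 180°.
Leg 2: -61.7° → -129.3°, shortest Δλ = -67.6° (west) — does not cross 180°.
Total crossings: 0.

0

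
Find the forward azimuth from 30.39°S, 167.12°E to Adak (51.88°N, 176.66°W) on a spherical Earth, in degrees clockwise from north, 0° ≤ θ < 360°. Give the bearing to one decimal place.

10.0°

Δλ = -176.66 − 167.12 = -343.78°; wrapped into (−180°, 180°]: 16.22°.
θ = atan2( sin Δλ · cos φ₂ , cos φ₁ · sin φ₂ − sin φ₁ · cos φ₂ · cos Δλ )
  = atan2(0.17243, 0.97848) = 9.994° → normalised to [0°, 360°): 9.994°.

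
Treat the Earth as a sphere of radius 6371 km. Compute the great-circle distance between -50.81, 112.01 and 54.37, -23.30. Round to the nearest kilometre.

17022 km

Δλ = -23.30 − 112.01 = -135.31°.
Δφ = 54.37 − -50.81 = 105.18°.
a = sin²(Δφ/2) + cos φ₁ · cos φ₂ · sin²(Δλ/2) = 0.945829.
c = 2·atan2(√a, √(1−a)) = 2.67179 rad → d = 6371·c ≈ 17021.98 km.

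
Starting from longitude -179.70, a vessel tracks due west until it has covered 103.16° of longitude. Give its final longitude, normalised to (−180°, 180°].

+77.14°

Start at -179.70°; shift −103.16° → -282.86°.
-282.86° lies outside (−180°, 180°]; add 360° → +77.14°.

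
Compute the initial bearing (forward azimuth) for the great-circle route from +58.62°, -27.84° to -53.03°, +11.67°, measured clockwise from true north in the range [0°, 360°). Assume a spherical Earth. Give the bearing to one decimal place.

Δλ = 11.67 − -27.84 = 39.51°.
θ = atan2( sin Δλ · cos φ₂ , cos φ₁ · sin φ₂ − sin φ₁ · cos φ₂ · cos Δλ )
  = atan2(0.38262, -0.81214) = 154.774° → normalised to [0°, 360°): 154.774°.

154.8°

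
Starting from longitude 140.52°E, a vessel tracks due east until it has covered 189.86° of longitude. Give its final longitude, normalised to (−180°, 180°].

29.62°W

Start at +140.52°; shift +189.86° → +330.38°.
+330.38° lies outside (−180°, 180°]; subtract 360° → -29.62°.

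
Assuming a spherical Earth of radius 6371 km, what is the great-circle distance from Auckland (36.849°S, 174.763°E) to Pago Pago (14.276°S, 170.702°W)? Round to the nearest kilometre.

Δλ = -170.702 − 174.763 = -345.465°; wrapped into (−180°, 180°]: 14.535°.
Δφ = -14.276 − -36.849 = 22.573°.
a = sin²(Δφ/2) + cos φ₁ · cos φ₂ · sin²(Δλ/2) = 0.050715.
c = 2·atan2(√a, √(1−a)) = 0.45429 rad → d = 6371·c ≈ 2894.31 km.

2894 km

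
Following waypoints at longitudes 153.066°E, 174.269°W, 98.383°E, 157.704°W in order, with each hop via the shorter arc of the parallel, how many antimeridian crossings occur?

3

Leg 1: +153.066° → -174.269°, shortest Δλ = 32.665° (east) — crosses 180°.
Leg 2: -174.269° → +98.383°, shortest Δλ = -87.348° (west) — crosses 180°.
Leg 3: +98.383° → -157.704°, shortest Δλ = 103.913° (east) — crosses 180°.
Total crossings: 3.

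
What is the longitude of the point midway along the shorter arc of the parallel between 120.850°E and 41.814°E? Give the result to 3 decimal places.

81.332°E

Signed shortest Δλ from +120.850° to +41.814° is -79.036°.
Midpoint longitude = +120.850° + (-79.036°)/2 = +120.850° − 39.518° = +81.332°.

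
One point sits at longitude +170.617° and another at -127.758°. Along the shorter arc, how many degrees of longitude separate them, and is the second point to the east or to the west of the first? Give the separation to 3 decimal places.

Raw difference: -127.758 − 170.617 = -298.375°.
Normalise into (−180°, 180°]: -298.375° + 360° = 61.625°.
Positive ⇒ the second point lies to the east; separation 61.625°.

61.625° east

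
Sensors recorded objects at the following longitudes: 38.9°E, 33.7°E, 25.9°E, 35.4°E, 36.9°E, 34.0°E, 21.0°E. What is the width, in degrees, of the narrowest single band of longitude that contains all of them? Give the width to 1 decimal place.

Sort the longitudes: +21.0°, +25.9°, +33.7°, +34.0°, +35.4°, +36.9°, +38.9°.
Eastward gaps between consecutive values (wrapping around): 4.9°, 7.8°, 0.3°, 1.4°, 1.5°, 2.0°, 342.1°.
Largest gap = 342.1° ⇒ minimal covering band is its complement: 360° − 342.1° = 17.9°.
Band runs from +21.0° eastward to +38.9°.

17.9°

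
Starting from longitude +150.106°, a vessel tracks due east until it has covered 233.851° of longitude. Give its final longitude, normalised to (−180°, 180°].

+23.957°

Start at +150.106°; shift +233.851° → +383.957°.
+383.957° lies outside (−180°, 180°]; subtract 360° → +23.957°.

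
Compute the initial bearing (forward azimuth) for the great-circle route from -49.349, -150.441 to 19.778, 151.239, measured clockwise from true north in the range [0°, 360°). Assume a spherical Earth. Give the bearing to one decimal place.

306.6°

Δλ = 151.239 − -150.441 = 301.680°; wrapped into (−180°, 180°]: -58.320°.
θ = atan2( sin Δλ · cos φ₂ , cos φ₁ · sin φ₂ − sin φ₁ · cos φ₂ · cos Δλ )
  = atan2(-0.80079, 0.59538) = -53.370° → normalised to [0°, 360°): 306.630°.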